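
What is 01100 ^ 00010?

XOR: 1 when bits differ
  01100
^ 00010
-------
  01110
Decimal: 12 ^ 2 = 14



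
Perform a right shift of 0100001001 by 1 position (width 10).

Original: 0100001001 (decimal 265)
Shift right by 1 position
Drop the 1 low bit; fill with zero on the left
Result: 0010000100 (decimal 132)
Equivalent: 265 >> 1 = 265 ÷ 2^1 = 132



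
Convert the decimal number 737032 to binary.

Using repeated division by 2:
737032 ÷ 2 = 368516 remainder 0
368516 ÷ 2 = 184258 remainder 0
184258 ÷ 2 = 92129 remainder 0
92129 ÷ 2 = 46064 remainder 1
46064 ÷ 2 = 23032 remainder 0
23032 ÷ 2 = 11516 remainder 0
11516 ÷ 2 = 5758 remainder 0
5758 ÷ 2 = 2879 remainder 0
2879 ÷ 2 = 1439 remainder 1
1439 ÷ 2 = 719 remainder 1
719 ÷ 2 = 359 remainder 1
359 ÷ 2 = 179 remainder 1
179 ÷ 2 = 89 remainder 1
89 ÷ 2 = 44 remainder 1
44 ÷ 2 = 22 remainder 0
22 ÷ 2 = 11 remainder 0
11 ÷ 2 = 5 remainder 1
5 ÷ 2 = 2 remainder 1
2 ÷ 2 = 1 remainder 0
1 ÷ 2 = 0 remainder 1
Reading remainders bottom to top: 10110011111100001000



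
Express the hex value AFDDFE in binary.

Convert each hex digit to 4 bits:
  A = 1010
  F = 1111
  D = 1101
  D = 1101
  F = 1111
  E = 1110
Concatenate: 101011111101110111111110



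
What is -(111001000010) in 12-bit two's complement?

Original (sign bit 1, negative): 111001000010
Step 1 - Invert all bits: 000110111101
Step 2 - Add 1: 000110111110
Verification: 111001000010 + 000110111110 = 1000000000000; discarding the end carry (carry out of the top bit) leaves the 12-bit value 000000000000, as required for x + (-x)



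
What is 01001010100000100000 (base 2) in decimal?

Sum of powers of 2 for each 1-bit:
2^5 + 2^11 + 2^13 + 2^15 + 2^18
= 32 + 2048 + 8192 + 32768 + 262144
= 305184



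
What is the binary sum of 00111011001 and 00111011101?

Add column by column from the right: bit + bit + carry-in; write the sum mod 2, carry 1 when the sum is 2 or 3.
carry:  01110110010
        00111011001
+       00111011101
-------------------
       001110110110
(the carry out of the leftmost column, 0, becomes the leading bit)
Decimal check:
  00111011001 = 256 + 128 + 64 + 16 + 8 + 1 = 473
  00111011101 = 256 + 128 + 64 + 16 + 8 + 4 + 1 = 477
  473 + 477 = 950, and 001110110110 = 512 + 256 + 128 + 32 + 16 + 4 + 2 = 950 ✓



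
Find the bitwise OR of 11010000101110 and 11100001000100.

OR: 1 when either bit is 1
  11010000101110
| 11100001000100
----------------
  11110001101110
Decimal: 13358 | 14404 = 15470



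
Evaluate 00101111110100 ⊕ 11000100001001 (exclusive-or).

XOR: 1 when bits differ
  00101111110100
^ 11000100001001
----------------
  11101011111101
Decimal: 3060 ^ 12553 = 15101



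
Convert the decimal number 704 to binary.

Using repeated division by 2:
704 ÷ 2 = 352 remainder 0
352 ÷ 2 = 176 remainder 0
176 ÷ 2 = 88 remainder 0
88 ÷ 2 = 44 remainder 0
44 ÷ 2 = 22 remainder 0
22 ÷ 2 = 11 remainder 0
11 ÷ 2 = 5 remainder 1
5 ÷ 2 = 2 remainder 1
2 ÷ 2 = 1 remainder 0
1 ÷ 2 = 0 remainder 1
Reading remainders bottom to top: 1011000000



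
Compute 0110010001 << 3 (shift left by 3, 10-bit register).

Original: 0110010001 (decimal 401)
Shift left by 3 positions
Append 3 zeros on the right and drop the 3 high bits that overflow the 10-bit width
Result: 0010001000 (decimal 136)
Equivalent: 401 << 3 = 401 × 2^3 = 3208, truncated to 10 bits = 136



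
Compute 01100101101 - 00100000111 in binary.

Method 1 - Direct subtraction (column by column from the right: bit − bit − borrow-in; if negative, add 2 and borrow 1 from the next column):
borrow: 00000001100
        01100101101
-       00100000111
-------------------
        01000100110

Method 2 - Add two's complement:
Two's complement of 00100000111: invert → 11011111000, add 1 → 11011111001
  01100101101
+ 11011111001
-------------
 101000100110  (end carry out of the top bit = 1)
Discarding the end carry: 01000100110
Decimal check:
  01100101101 = 512 + 256 + 32 + 8 + 4 + 1 = 813
  00100000111 = 256 + 4 + 2 + 1 = 263
  813 - 263 = 550, and 01000100110 = 512 + 32 + 4 + 2 = 550 ✓



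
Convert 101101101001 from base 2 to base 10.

Sum of powers of 2 for each 1-bit:
2^0 + 2^3 + 2^5 + 2^6 + 2^8 + 2^9 + 2^11
= 1 + 8 + 32 + 64 + 256 + 512 + 2048
= 2921



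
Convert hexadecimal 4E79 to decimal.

Expand by place value (powers of 16):
Digit values: E = 14
4E79 = 4 × 16^3 + 14 × 16^2 + 7 × 16^1 + 9 × 16^0
= 4 × 4096 + 14 × 256 + 7 × 16 + 9 × 1
= 16384 + 3584 + 112 + 9
= 20089



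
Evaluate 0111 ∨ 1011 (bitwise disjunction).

OR: 1 when either bit is 1
  0111
| 1011
------
  1111
Decimal: 7 | 11 = 15



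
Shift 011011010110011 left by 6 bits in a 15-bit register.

Original: 011011010110011 (decimal 14003)
Shift left by 6 positions
Append 6 zeros on the right and drop the 6 high bits that overflow the 15-bit width
Result: 010110011000000 (decimal 11456)
Equivalent: 14003 << 6 = 14003 × 2^6 = 896192, truncated to 15 bits = 11456



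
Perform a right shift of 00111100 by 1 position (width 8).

Original: 00111100 (decimal 60)
Shift right by 1 position
Drop the 1 low bit; fill with zero on the left
Result: 00011110 (decimal 30)
Equivalent: 60 >> 1 = 60 ÷ 2^1 = 30



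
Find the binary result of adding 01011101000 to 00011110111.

Add column by column from the right: bit + bit + carry-in; write the sum mod 2, carry 1 when the sum is 2 or 3.
carry:  00111000000
        01011101000
+       00011110111
-------------------
       001111011111
(the carry out of the leftmost column, 0, becomes the leading bit)
Decimal check:
  01011101000 = 512 + 128 + 64 + 32 + 8 = 744
  00011110111 = 128 + 64 + 32 + 16 + 4 + 2 + 1 = 247
  744 + 247 = 991, and 001111011111 = 512 + 256 + 128 + 64 + 16 + 8 + 4 + 2 + 1 = 991 ✓



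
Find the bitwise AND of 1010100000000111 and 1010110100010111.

AND: 1 only when both bits are 1
  1010100000000111
& 1010110100010111
------------------
  1010100000000111
Decimal: 43015 & 44311 = 43015



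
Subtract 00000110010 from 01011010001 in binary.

Method 1 - Direct subtraction (column by column from the right: bit − bit − borrow-in; if negative, add 2 and borrow 1 from the next column):
borrow: 00001111100
        01011010001
-       00000110010
-------------------
        01010011111

Method 2 - Add two's complement:
Two's complement of 00000110010: invert → 11111001101, add 1 → 11111001110
  01011010001
+ 11111001110
-------------
 101010011111  (end carry out of the top bit = 1)
Discarding the end carry: 01010011111
Decimal check:
  01011010001 = 512 + 128 + 64 + 16 + 1 = 721
  00000110010 = 32 + 16 + 2 = 50
  721 - 50 = 671, and 01010011111 = 512 + 128 + 16 + 8 + 4 + 2 + 1 = 671 ✓



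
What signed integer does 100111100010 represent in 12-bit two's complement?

Binary: 100111100010
Sign bit: 1 (negative)
Invert: 011000011101
Add 1:  011000011110
Magnitude: 011000011110 = 1024 + 512 + 16 + 8 + 4 + 2 = 1566
Value: -1566



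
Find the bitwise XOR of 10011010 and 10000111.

XOR: 1 when bits differ
  10011010
^ 10000111
----------
  00011101
Decimal: 154 ^ 135 = 29



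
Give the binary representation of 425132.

Using repeated division by 2:
425132 ÷ 2 = 212566 remainder 0
212566 ÷ 2 = 106283 remainder 0
106283 ÷ 2 = 53141 remainder 1
53141 ÷ 2 = 26570 remainder 1
26570 ÷ 2 = 13285 remainder 0
13285 ÷ 2 = 6642 remainder 1
6642 ÷ 2 = 3321 remainder 0
3321 ÷ 2 = 1660 remainder 1
1660 ÷ 2 = 830 remainder 0
830 ÷ 2 = 415 remainder 0
415 ÷ 2 = 207 remainder 1
207 ÷ 2 = 103 remainder 1
103 ÷ 2 = 51 remainder 1
51 ÷ 2 = 25 remainder 1
25 ÷ 2 = 12 remainder 1
12 ÷ 2 = 6 remainder 0
6 ÷ 2 = 3 remainder 0
3 ÷ 2 = 1 remainder 1
1 ÷ 2 = 0 remainder 1
Reading remainders bottom to top: 1100111110010101100



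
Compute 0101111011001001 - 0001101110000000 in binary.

Method 1 - Direct subtraction (column by column from the right: bit − bit − borrow-in; if negative, add 2 and borrow 1 from the next column):
borrow: 0000011000000000
        0101111011001001
-       0001101110000000
------------------------
        0100001101001001

Method 2 - Add two's complement:
Two's complement of 0001101110000000: invert → 1110010001111111, add 1 → 1110010010000000
  0101111011001001
+ 1110010010000000
------------------
 10100001101001001  (end carry out of the top bit = 1)
Discarding the end carry: 0100001101001001
Decimal check:
  0101111011001001 = 16384 + 4096 + 2048 + 1024 + 512 + 128 + 64 + 8 + 1 = 24265
  0001101110000000 = 4096 + 2048 + 512 + 256 + 128 = 7040
  24265 - 7040 = 17225, and 0100001101001001 = 16384 + 512 + 256 + 64 + 8 + 1 = 17225 ✓



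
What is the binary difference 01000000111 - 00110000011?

Method 1 - Direct subtraction (column by column from the right: bit − bit − borrow-in; if negative, add 2 and borrow 1 from the next column):
borrow: 01100000000
        01000000111
-       00110000011
-------------------
        00010000100

Method 2 - Add two's complement:
Two's complement of 00110000011: invert → 11001111100, add 1 → 11001111101
  01000000111
+ 11001111101
-------------
 100010000100  (end carry out of the top bit = 1)
Discarding the end carry: 00010000100
Decimal check:
  01000000111 = 512 + 4 + 2 + 1 = 519
  00110000011 = 256 + 128 + 2 + 1 = 387
  519 - 387 = 132, and 00010000100 = 128 + 4 = 132 ✓



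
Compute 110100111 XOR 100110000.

XOR: 1 when bits differ
  110100111
^ 100110000
-----------
  010010111
Decimal: 423 ^ 304 = 151



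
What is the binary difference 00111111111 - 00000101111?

Method 1 - Direct subtraction (column by column from the right: bit − bit − borrow-in; if negative, add 2 and borrow 1 from the next column):
borrow: 00000000000
        00111111111
-       00000101111
-------------------
        00111010000

Method 2 - Add two's complement:
Two's complement of 00000101111: invert → 11111010000, add 1 → 11111010001
  00111111111
+ 11111010001
-------------
 100111010000  (end carry out of the top bit = 1)
Discarding the end carry: 00111010000
Decimal check:
  00111111111 = 256 + 128 + 64 + 32 + 16 + 8 + 4 + 2 + 1 = 511
  00000101111 = 32 + 8 + 4 + 2 + 1 = 47
  511 - 47 = 464, and 00111010000 = 256 + 128 + 64 + 16 = 464 ✓



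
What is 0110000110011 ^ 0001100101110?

XOR: 1 when bits differ
  0110000110011
^ 0001100101110
---------------
  0111100011101
Decimal: 3123 ^ 814 = 3869



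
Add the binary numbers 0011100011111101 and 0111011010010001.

Add column by column from the right: bit + bit + carry-in; write the sum mod 2, carry 1 when the sum is 2 or 3.
carry:  1110000111100010
        0011100011111101
+       0111011010010001
------------------------
       01010111110001110
(the carry out of the leftmost column, 0, becomes the leading bit)
Decimal check:
  0011100011111101 = 8192 + 4096 + 2048 + 128 + 64 + 32 + 16 + 8 + 4 + 1 = 14589
  0111011010010001 = 16384 + 8192 + 4096 + 1024 + 512 + 128 + 16 + 1 = 30353
  14589 + 30353 = 44942, and 01010111110001110 = 32768 + 8192 + 2048 + 1024 + 512 + 256 + 128 + 8 + 4 + 2 = 44942 ✓



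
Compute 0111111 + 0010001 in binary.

Add column by column from the right: bit + bit + carry-in; write the sum mod 2, carry 1 when the sum is 2 or 3.
carry:  1111110
        0111111
+       0010001
---------------
       01010000
(the carry out of the leftmost column, 0, becomes the leading bit)
Decimal check:
  0111111 = 32 + 16 + 8 + 4 + 2 + 1 = 63
  0010001 = 16 + 1 = 17
  63 + 17 = 80, and 01010000 = 64 + 16 = 80 ✓



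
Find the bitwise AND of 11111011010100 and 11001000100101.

AND: 1 only when both bits are 1
  11111011010100
& 11001000100101
----------------
  11001000000100
Decimal: 16084 & 12837 = 12804



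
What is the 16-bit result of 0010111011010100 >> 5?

Original: 0010111011010100 (decimal 11988)
Shift right by 5 positions
Drop the 5 low bits; fill with zeros on the left
Result: 0000000101110110 (decimal 374)
Equivalent: 11988 >> 5 = 11988 ÷ 2^5 = 374



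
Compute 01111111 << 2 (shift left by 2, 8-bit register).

Original: 01111111 (decimal 127)
Shift left by 2 positions
Append 2 zeros on the right and drop the 2 high bits that overflow the 8-bit width
Result: 11111100 (decimal 252)
Equivalent: 127 << 2 = 127 × 2^2 = 508, truncated to 8 bits = 252



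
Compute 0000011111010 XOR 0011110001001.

XOR: 1 when bits differ
  0000011111010
^ 0011110001001
---------------
  0011101110011
Decimal: 250 ^ 1929 = 1907



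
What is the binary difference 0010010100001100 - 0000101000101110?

Method 1 - Direct subtraction (column by column from the right: bit − bit − borrow-in; if negative, add 2 and borrow 1 from the next column):
borrow: 0011010111111100
        0010010100001100
-       0000101000101110
------------------------
        0001101011011110

Method 2 - Add two's complement:
Two's complement of 0000101000101110: invert → 1111010111010001, add 1 → 1111010111010010
  0010010100001100
+ 1111010111010010
------------------
 10001101011011110  (end carry out of the top bit = 1)
Discarding the end carry: 0001101011011110
Decimal check:
  0010010100001100 = 8192 + 1024 + 256 + 8 + 4 = 9484
  0000101000101110 = 2048 + 512 + 32 + 8 + 4 + 2 = 2606
  9484 - 2606 = 6878, and 0001101011011110 = 4096 + 2048 + 512 + 128 + 64 + 16 + 8 + 4 + 2 = 6878 ✓



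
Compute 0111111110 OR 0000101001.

OR: 1 when either bit is 1
  0111111110
| 0000101001
------------
  0111111111
Decimal: 510 | 41 = 511



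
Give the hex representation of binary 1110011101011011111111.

Group into 4-bit nibbles from right:
  0011 = 3
  1001 = 9
  1101 = D
  0110 = 6
  1111 = F
  1111 = F
Result: 39D6FF



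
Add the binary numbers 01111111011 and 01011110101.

Add column by column from the right: bit + bit + carry-in; write the sum mod 2, carry 1 when the sum is 2 or 3.
carry:  11111111110
        01111111011
+       01011110101
-------------------
       011011110000
(the carry out of the leftmost column, 0, becomes the leading bit)
Decimal check:
  01111111011 = 512 + 256 + 128 + 64 + 32 + 16 + 8 + 2 + 1 = 1019
  01011110101 = 512 + 128 + 64 + 32 + 16 + 4 + 1 = 757
  1019 + 757 = 1776, and 011011110000 = 1024 + 512 + 128 + 64 + 32 + 16 = 1776 ✓



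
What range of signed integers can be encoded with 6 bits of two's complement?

For 6-bit two's complement:
Minimum: -2^5 = -32
Maximum: 2^5 - 1 = 31



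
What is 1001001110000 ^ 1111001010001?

XOR: 1 when bits differ
  1001001110000
^ 1111001010001
---------------
  0110000100001
Decimal: 4720 ^ 7761 = 3105



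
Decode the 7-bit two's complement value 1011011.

Binary: 1011011
Sign bit: 1 (negative)
Invert: 0100100
Add 1:  0100101
Magnitude: 0100101 = 32 + 4 + 1 = 37
Value: -37



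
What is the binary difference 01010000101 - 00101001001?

Method 1 - Direct subtraction (column by column from the right: bit − bit − borrow-in; if negative, add 2 and borrow 1 from the next column):
borrow: 01011110000
        01010000101
-       00101001001
-------------------
        00100111100

Method 2 - Add two's complement:
Two's complement of 00101001001: invert → 11010110110, add 1 → 11010110111
  01010000101
+ 11010110111
-------------
 100100111100  (end carry out of the top bit = 1)
Discarding the end carry: 00100111100
Decimal check:
  01010000101 = 512 + 128 + 4 + 1 = 645
  00101001001 = 256 + 64 + 8 + 1 = 329
  645 - 329 = 316, and 00100111100 = 256 + 32 + 16 + 8 + 4 = 316 ✓



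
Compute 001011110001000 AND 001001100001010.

AND: 1 only when both bits are 1
  001011110001000
& 001001100001010
-----------------
  001001100001000
Decimal: 6024 & 4874 = 4872



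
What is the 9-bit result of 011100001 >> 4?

Original: 011100001 (decimal 225)
Shift right by 4 positions
Drop the 4 low bits; fill with zeros on the left
Result: 000001110 (decimal 14)
Equivalent: 225 >> 4 = 225 ÷ 2^4 = 14



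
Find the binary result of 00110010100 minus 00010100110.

Method 1 - Direct subtraction (column by column from the right: bit − bit − borrow-in; if negative, add 2 and borrow 1 from the next column):
borrow: 00111011100
        00110010100
-       00010100110
-------------------
        00011101110

Method 2 - Add two's complement:
Two's complement of 00010100110: invert → 11101011001, add 1 → 11101011010
  00110010100
+ 11101011010
-------------
 100011101110  (end carry out of the top bit = 1)
Discarding the end carry: 00011101110
Decimal check:
  00110010100 = 256 + 128 + 16 + 4 = 404
  00010100110 = 128 + 32 + 4 + 2 = 166
  404 - 166 = 238, and 00011101110 = 128 + 64 + 32 + 8 + 4 + 2 = 238 ✓



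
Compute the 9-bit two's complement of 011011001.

Original: 011011001
Step 1 - Invert all bits: 100100110
Step 2 - Add 1: 100100111
Verification: 011011001 + 100100111 = 1000000000; discarding the end carry (carry out of the top bit) leaves the 9-bit value 000000000, as required for x + (-x)



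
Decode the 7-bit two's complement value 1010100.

Binary: 1010100
Sign bit: 1 (negative)
Invert: 0101011
Add 1:  0101100
Magnitude: 0101100 = 32 + 8 + 4 = 44
Value: -44



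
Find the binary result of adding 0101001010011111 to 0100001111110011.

Add column by column from the right: bit + bit + carry-in; write the sum mod 2, carry 1 when the sum is 2 or 3.
carry:  1000011111111110
        0101001010011111
+       0100001111110011
------------------------
       01001011010010010
(the carry out of the leftmost column, 0, becomes the leading bit)
Decimal check:
  0101001010011111 = 16384 + 4096 + 512 + 128 + 16 + 8 + 4 + 2 + 1 = 21151
  0100001111110011 = 16384 + 512 + 256 + 128 + 64 + 32 + 16 + 2 + 1 = 17395
  21151 + 17395 = 38546, and 01001011010010010 = 32768 + 4096 + 1024 + 512 + 128 + 16 + 2 = 38546 ✓



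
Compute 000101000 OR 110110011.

OR: 1 when either bit is 1
  000101000
| 110110011
-----------
  110111011
Decimal: 40 | 435 = 443



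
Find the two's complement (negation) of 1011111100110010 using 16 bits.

Original (sign bit 1, negative): 1011111100110010
Step 1 - Invert all bits: 0100000011001101
Step 2 - Add 1: 0100000011001110
Verification: 1011111100110010 + 0100000011001110 = 10000000000000000; discarding the end carry (carry out of the top bit) leaves the 16-bit value 0000000000000000, as required for x + (-x)



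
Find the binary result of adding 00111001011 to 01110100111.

Add column by column from the right: bit + bit + carry-in; write the sum mod 2, carry 1 when the sum is 2 or 3.
carry:  11100011110
        00111001011
+       01110100111
-------------------
       010101110010
(the carry out of the leftmost column, 0, becomes the leading bit)
Decimal check:
  00111001011 = 256 + 128 + 64 + 8 + 2 + 1 = 459
  01110100111 = 512 + 256 + 128 + 32 + 4 + 2 + 1 = 935
  459 + 935 = 1394, and 010101110010 = 1024 + 256 + 64 + 32 + 16 + 2 = 1394 ✓



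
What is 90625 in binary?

Using repeated division by 2:
90625 ÷ 2 = 45312 remainder 1
45312 ÷ 2 = 22656 remainder 0
22656 ÷ 2 = 11328 remainder 0
11328 ÷ 2 = 5664 remainder 0
5664 ÷ 2 = 2832 remainder 0
2832 ÷ 2 = 1416 remainder 0
1416 ÷ 2 = 708 remainder 0
708 ÷ 2 = 354 remainder 0
354 ÷ 2 = 177 remainder 0
177 ÷ 2 = 88 remainder 1
88 ÷ 2 = 44 remainder 0
44 ÷ 2 = 22 remainder 0
22 ÷ 2 = 11 remainder 0
11 ÷ 2 = 5 remainder 1
5 ÷ 2 = 2 remainder 1
2 ÷ 2 = 1 remainder 0
1 ÷ 2 = 0 remainder 1
Reading remainders bottom to top: 10110001000000001



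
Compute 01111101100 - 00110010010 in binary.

Method 1 - Direct subtraction (column by column from the right: bit − bit − borrow-in; if negative, add 2 and borrow 1 from the next column):
borrow: 00000100100
        01111101100
-       00110010010
-------------------
        01001011010

Method 2 - Add two's complement:
Two's complement of 00110010010: invert → 11001101101, add 1 → 11001101110
  01111101100
+ 11001101110
-------------
 101001011010  (end carry out of the top bit = 1)
Discarding the end carry: 01001011010
Decimal check:
  01111101100 = 512 + 256 + 128 + 64 + 32 + 8 + 4 = 1004
  00110010010 = 256 + 128 + 16 + 2 = 402
  1004 - 402 = 602, and 01001011010 = 512 + 64 + 16 + 8 + 2 = 602 ✓



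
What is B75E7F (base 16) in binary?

Convert each hex digit to 4 bits:
  B = 1011
  7 = 0111
  5 = 0101
  E = 1110
  7 = 0111
  F = 1111
Concatenate: 101101110101111001111111



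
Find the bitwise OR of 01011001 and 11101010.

OR: 1 when either bit is 1
  01011001
| 11101010
----------
  11111011
Decimal: 89 | 234 = 251



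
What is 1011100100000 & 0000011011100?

AND: 1 only when both bits are 1
  1011100100000
& 0000011011100
---------------
  0000000000000
Decimal: 5920 & 220 = 0



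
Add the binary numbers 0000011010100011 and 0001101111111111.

Add column by column from the right: bit + bit + carry-in; write the sum mod 2, carry 1 when the sum is 2 or 3.
carry:  0011111111111110
        0000011010100011
+       0001101111111111
------------------------
       00010001010100010
(the carry out of the leftmost column, 0, becomes the leading bit)
Decimal check:
  0000011010100011 = 1024 + 512 + 128 + 32 + 2 + 1 = 1699
  0001101111111111 = 4096 + 2048 + 512 + 256 + 128 + 64 + 32 + 16 + 8 + 4 + 2 + 1 = 7167
  1699 + 7167 = 8866, and 00010001010100010 = 8192 + 512 + 128 + 32 + 2 = 8866 ✓



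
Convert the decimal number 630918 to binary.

Using repeated division by 2:
630918 ÷ 2 = 315459 remainder 0
315459 ÷ 2 = 157729 remainder 1
157729 ÷ 2 = 78864 remainder 1
78864 ÷ 2 = 39432 remainder 0
39432 ÷ 2 = 19716 remainder 0
19716 ÷ 2 = 9858 remainder 0
9858 ÷ 2 = 4929 remainder 0
4929 ÷ 2 = 2464 remainder 1
2464 ÷ 2 = 1232 remainder 0
1232 ÷ 2 = 616 remainder 0
616 ÷ 2 = 308 remainder 0
308 ÷ 2 = 154 remainder 0
154 ÷ 2 = 77 remainder 0
77 ÷ 2 = 38 remainder 1
38 ÷ 2 = 19 remainder 0
19 ÷ 2 = 9 remainder 1
9 ÷ 2 = 4 remainder 1
4 ÷ 2 = 2 remainder 0
2 ÷ 2 = 1 remainder 0
1 ÷ 2 = 0 remainder 1
Reading remainders bottom to top: 10011010000010000110



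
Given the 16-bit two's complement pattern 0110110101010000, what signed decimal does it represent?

Binary: 0110110101010000
Sign bit: 0 (non-negative)
Read directly as an unsigned value:
0110110101010000 = 16384 + 8192 + 2048 + 1024 + 256 + 64 + 16 = 27984
Value: 27984



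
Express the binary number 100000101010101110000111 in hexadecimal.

Group into 4-bit nibbles from right:
  1000 = 8
  0010 = 2
  1010 = A
  1011 = B
  1000 = 8
  0111 = 7
Result: 82AB87



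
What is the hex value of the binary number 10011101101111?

Group into 4-bit nibbles from right:
  0010 = 2
  0111 = 7
  0110 = 6
  1111 = F
Result: 276F



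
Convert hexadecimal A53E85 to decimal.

Expand by place value (powers of 16):
Digit values: A = 10, E = 14
A53E85 = 10 × 16^5 + 5 × 16^4 + 3 × 16^3 + 14 × 16^2 + 8 × 16^1 + 5 × 16^0
= 10 × 1048576 + 5 × 65536 + 3 × 4096 + 14 × 256 + 8 × 16 + 5 × 1
= 10485760 + 327680 + 12288 + 3584 + 128 + 5
= 10829445



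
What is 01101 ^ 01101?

XOR: 1 when bits differ
  01101
^ 01101
-------
  00000
Decimal: 13 ^ 13 = 0



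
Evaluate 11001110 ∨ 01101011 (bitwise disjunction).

OR: 1 when either bit is 1
  11001110
| 01101011
----------
  11101111
Decimal: 206 | 107 = 239



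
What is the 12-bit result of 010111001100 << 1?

Original: 010111001100 (decimal 1484)
Shift left by 1 position
Append 1 zero on the right
Result: 101110011000 (decimal 2968)
Equivalent: 1484 << 1 = 1484 × 2^1 = 2968



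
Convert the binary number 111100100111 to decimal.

Sum of powers of 2 for each 1-bit:
2^0 + 2^1 + 2^2 + 2^5 + 2^8 + 2^9 + 2^10 + 2^11
= 1 + 2 + 4 + 32 + 256 + 512 + 1024 + 2048
= 3879



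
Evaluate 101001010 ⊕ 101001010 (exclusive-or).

XOR: 1 when bits differ
  101001010
^ 101001010
-----------
  000000000
Decimal: 330 ^ 330 = 0



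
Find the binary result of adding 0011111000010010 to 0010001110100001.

Add column by column from the right: bit + bit + carry-in; write the sum mod 2, carry 1 when the sum is 2 or 3.
carry:  0111110000000000
        0011111000010010
+       0010001110100001
------------------------
       00110000110110011
(the carry out of the leftmost column, 0, becomes the leading bit)
Decimal check:
  0011111000010010 = 8192 + 4096 + 2048 + 1024 + 512 + 16 + 2 = 15890
  0010001110100001 = 8192 + 512 + 256 + 128 + 32 + 1 = 9121
  15890 + 9121 = 25011, and 00110000110110011 = 16384 + 8192 + 256 + 128 + 32 + 16 + 2 + 1 = 25011 ✓



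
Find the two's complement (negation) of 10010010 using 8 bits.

Original (sign bit 1, negative): 10010010
Step 1 - Invert all bits: 01101101
Step 2 - Add 1: 01101110
Verification: 10010010 + 01101110 = 100000000; discarding the end carry (carry out of the top bit) leaves the 8-bit value 00000000, as required for x + (-x)



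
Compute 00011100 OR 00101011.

OR: 1 when either bit is 1
  00011100
| 00101011
----------
  00111111
Decimal: 28 | 43 = 63



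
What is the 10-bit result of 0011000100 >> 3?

Original: 0011000100 (decimal 196)
Shift right by 3 positions
Drop the 3 low bits; fill with zeros on the left
Result: 0000011000 (decimal 24)
Equivalent: 196 >> 3 = 196 ÷ 2^3 = 24



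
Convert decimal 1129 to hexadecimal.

Using repeated division by 16 (digits 10–15 are A–F):
1129 ÷ 16 = 70 remainder 9
70 ÷ 16 = 4 remainder 6
4 ÷ 16 = 0 remainder 4
Reading remainders bottom to top: 469



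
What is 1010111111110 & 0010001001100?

AND: 1 only when both bits are 1
  1010111111110
& 0010001001100
---------------
  0010001001100
Decimal: 5630 & 1100 = 1100



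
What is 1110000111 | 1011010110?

OR: 1 when either bit is 1
  1110000111
| 1011010110
------------
  1111010111
Decimal: 903 | 726 = 983



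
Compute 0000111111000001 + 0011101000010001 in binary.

Add column by column from the right: bit + bit + carry-in; write the sum mod 2, carry 1 when the sum is 2 or 3.
carry:  0111110000000010
        0000111111000001
+       0011101000010001
------------------------
       00100100111010010
(the carry out of the leftmost column, 0, becomes the leading bit)
Decimal check:
  0000111111000001 = 2048 + 1024 + 512 + 256 + 128 + 64 + 1 = 4033
  0011101000010001 = 8192 + 4096 + 2048 + 512 + 16 + 1 = 14865
  4033 + 14865 = 18898, and 00100100111010010 = 16384 + 2048 + 256 + 128 + 64 + 16 + 2 = 18898 ✓



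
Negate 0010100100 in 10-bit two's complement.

Original: 0010100100
Step 1 - Invert all bits: 1101011011
Step 2 - Add 1: 1101011100
Verification: 0010100100 + 1101011100 = 10000000000; discarding the end carry (carry out of the top bit) leaves the 10-bit value 0000000000, as required for x + (-x)



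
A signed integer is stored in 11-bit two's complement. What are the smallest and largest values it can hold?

For 11-bit two's complement:
Minimum: -2^10 = -1024
Maximum: 2^10 - 1 = 1023



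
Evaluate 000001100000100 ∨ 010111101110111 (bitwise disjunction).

OR: 1 when either bit is 1
  000001100000100
| 010111101110111
-----------------
  010111101110111
Decimal: 772 | 12151 = 12151



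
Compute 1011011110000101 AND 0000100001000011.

AND: 1 only when both bits are 1
  1011011110000101
& 0000100001000011
------------------
  0000000000000001
Decimal: 46981 & 2115 = 1



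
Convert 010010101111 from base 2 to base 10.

Sum of powers of 2 for each 1-bit:
2^0 + 2^1 + 2^2 + 2^3 + 2^5 + 2^7 + 2^10
= 1 + 2 + 4 + 8 + 32 + 128 + 1024
= 1199



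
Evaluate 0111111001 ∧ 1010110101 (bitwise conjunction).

AND: 1 only when both bits are 1
  0111111001
& 1010110101
------------
  0010110001
Decimal: 505 & 693 = 177



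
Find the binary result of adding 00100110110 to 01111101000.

Add column by column from the right: bit + bit + carry-in; write the sum mod 2, carry 1 when the sum is 2 or 3.
carry:  11111000000
        00100110110
+       01111101000
-------------------
       010100011110
(the carry out of the leftmost column, 0, becomes the leading bit)
Decimal check:
  00100110110 = 256 + 32 + 16 + 4 + 2 = 310
  01111101000 = 512 + 256 + 128 + 64 + 32 + 8 = 1000
  310 + 1000 = 1310, and 010100011110 = 1024 + 256 + 16 + 8 + 4 + 2 = 1310 ✓



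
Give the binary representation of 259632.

Using repeated division by 2:
259632 ÷ 2 = 129816 remainder 0
129816 ÷ 2 = 64908 remainder 0
64908 ÷ 2 = 32454 remainder 0
32454 ÷ 2 = 16227 remainder 0
16227 ÷ 2 = 8113 remainder 1
8113 ÷ 2 = 4056 remainder 1
4056 ÷ 2 = 2028 remainder 0
2028 ÷ 2 = 1014 remainder 0
1014 ÷ 2 = 507 remainder 0
507 ÷ 2 = 253 remainder 1
253 ÷ 2 = 126 remainder 1
126 ÷ 2 = 63 remainder 0
63 ÷ 2 = 31 remainder 1
31 ÷ 2 = 15 remainder 1
15 ÷ 2 = 7 remainder 1
7 ÷ 2 = 3 remainder 1
3 ÷ 2 = 1 remainder 1
1 ÷ 2 = 0 remainder 1
Reading remainders bottom to top: 111111011000110000



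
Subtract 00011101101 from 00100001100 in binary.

Method 1 - Direct subtraction (column by column from the right: bit − bit − borrow-in; if negative, add 2 and borrow 1 from the next column):
borrow: 00111111110
        00100001100
-       00011101101
-------------------
        00000011111

Method 2 - Add two's complement:
Two's complement of 00011101101: invert → 11100010010, add 1 → 11100010011
  00100001100
+ 11100010011
-------------
 100000011111  (end carry out of the top bit = 1)
Discarding the end carry: 00000011111
Decimal check:
  00100001100 = 256 + 8 + 4 = 268
  00011101101 = 128 + 64 + 32 + 8 + 4 + 1 = 237
  268 - 237 = 31, and 00000011111 = 16 + 8 + 4 + 2 + 1 = 31 ✓



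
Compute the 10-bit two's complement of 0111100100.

Original: 0111100100
Step 1 - Invert all bits: 1000011011
Step 2 - Add 1: 1000011100
Verification: 0111100100 + 1000011100 = 10000000000; discarding the end carry (carry out of the top bit) leaves the 10-bit value 0000000000, as required for x + (-x)



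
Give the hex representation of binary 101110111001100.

Group into 4-bit nibbles from right:
  0101 = 5
  1101 = D
  1100 = C
  1100 = C
Result: 5DCC



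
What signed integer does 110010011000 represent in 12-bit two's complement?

Binary: 110010011000
Sign bit: 1 (negative)
Invert: 001101100111
Add 1:  001101101000
Magnitude: 001101101000 = 512 + 256 + 64 + 32 + 8 = 872
Value: -872



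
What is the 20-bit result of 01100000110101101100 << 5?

Original: 01100000110101101100 (decimal 396652)
Shift left by 5 positions
Append 5 zeros on the right and drop the 5 high bits that overflow the 20-bit width
Result: 00011010110110000000 (decimal 109952)
Equivalent: 396652 << 5 = 396652 × 2^5 = 12692864, truncated to 20 bits = 109952



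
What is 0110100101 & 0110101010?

AND: 1 only when both bits are 1
  0110100101
& 0110101010
------------
  0110100000
Decimal: 421 & 426 = 416



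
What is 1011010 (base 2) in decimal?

Sum of powers of 2 for each 1-bit:
2^1 + 2^3 + 2^4 + 2^6
= 2 + 8 + 16 + 64
= 90



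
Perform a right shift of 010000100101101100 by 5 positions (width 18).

Original: 010000100101101100 (decimal 67948)
Shift right by 5 positions
Drop the 5 low bits; fill with zeros on the left
Result: 000000100001001011 (decimal 2123)
Equivalent: 67948 >> 5 = 67948 ÷ 2^5 = 2123



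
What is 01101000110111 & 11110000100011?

AND: 1 only when both bits are 1
  01101000110111
& 11110000100011
----------------
  01100000100011
Decimal: 6711 & 15395 = 6179



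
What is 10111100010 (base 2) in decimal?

Sum of powers of 2 for each 1-bit:
2^1 + 2^5 + 2^6 + 2^7 + 2^8 + 2^10
= 2 + 32 + 64 + 128 + 256 + 1024
= 1506



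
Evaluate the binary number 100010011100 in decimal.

Sum of powers of 2 for each 1-bit:
2^2 + 2^3 + 2^4 + 2^7 + 2^11
= 4 + 8 + 16 + 128 + 2048
= 2204



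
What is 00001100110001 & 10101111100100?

AND: 1 only when both bits are 1
  00001100110001
& 10101111100100
----------------
  00001100100000
Decimal: 817 & 11236 = 800



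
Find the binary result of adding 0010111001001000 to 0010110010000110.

Add column by column from the right: bit + bit + carry-in; write the sum mod 2, carry 1 when the sum is 2 or 3.
carry:  0101100000000000
        0010111001001000
+       0010110010000110
------------------------
       00101101011001110
(the carry out of the leftmost column, 0, becomes the leading bit)
Decimal check:
  0010111001001000 = 8192 + 2048 + 1024 + 512 + 64 + 8 = 11848
  0010110010000110 = 8192 + 2048 + 1024 + 128 + 4 + 2 = 11398
  11848 + 11398 = 23246, and 00101101011001110 = 16384 + 4096 + 2048 + 512 + 128 + 64 + 8 + 4 + 2 = 23246 ✓



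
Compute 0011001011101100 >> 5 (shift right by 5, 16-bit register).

Original: 0011001011101100 (decimal 13036)
Shift right by 5 positions
Drop the 5 low bits; fill with zeros on the left
Result: 0000000110010111 (decimal 407)
Equivalent: 13036 >> 5 = 13036 ÷ 2^5 = 407



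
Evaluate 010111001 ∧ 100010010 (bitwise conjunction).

AND: 1 only when both bits are 1
  010111001
& 100010010
-----------
  000010000
Decimal: 185 & 274 = 16



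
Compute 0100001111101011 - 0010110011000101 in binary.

Method 1 - Direct subtraction (column by column from the right: bit − bit − borrow-in; if negative, add 2 and borrow 1 from the next column):
borrow: 0111100000001000
        0100001111101011
-       0010110011000101
------------------------
        0001011100100110

Method 2 - Add two's complement:
Two's complement of 0010110011000101: invert → 1101001100111010, add 1 → 1101001100111011
  0100001111101011
+ 1101001100111011
------------------
 10001011100100110  (end carry out of the top bit = 1)
Discarding the end carry: 0001011100100110
Decimal check:
  0100001111101011 = 16384 + 512 + 256 + 128 + 64 + 32 + 8 + 2 + 1 = 17387
  0010110011000101 = 8192 + 2048 + 1024 + 128 + 64 + 4 + 1 = 11461
  17387 - 11461 = 5926, and 0001011100100110 = 4096 + 1024 + 512 + 256 + 32 + 4 + 2 = 5926 ✓



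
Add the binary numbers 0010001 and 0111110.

Add column by column from the right: bit + bit + carry-in; write the sum mod 2, carry 1 when the sum is 2 or 3.
carry:  1100000
        0010001
+       0111110
---------------
       01001111
(the carry out of the leftmost column, 0, becomes the leading bit)
Decimal check:
  0010001 = 16 + 1 = 17
  0111110 = 32 + 16 + 8 + 4 + 2 = 62
  17 + 62 = 79, and 01001111 = 64 + 8 + 4 + 2 + 1 = 79 ✓



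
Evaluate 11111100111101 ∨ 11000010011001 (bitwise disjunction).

OR: 1 when either bit is 1
  11111100111101
| 11000010011001
----------------
  11111110111101
Decimal: 16189 | 12441 = 16317



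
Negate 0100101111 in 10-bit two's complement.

Original: 0100101111
Step 1 - Invert all bits: 1011010000
Step 2 - Add 1: 1011010001
Verification: 0100101111 + 1011010001 = 10000000000; discarding the end carry (carry out of the top bit) leaves the 10-bit value 0000000000, as required for x + (-x)



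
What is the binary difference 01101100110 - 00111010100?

Method 1 - Direct subtraction (column by column from the right: bit − bit − borrow-in; if negative, add 2 and borrow 1 from the next column):
borrow: 01100100000
        01101100110
-       00111010100
-------------------
        00110010010

Method 2 - Add two's complement:
Two's complement of 00111010100: invert → 11000101011, add 1 → 11000101100
  01101100110
+ 11000101100
-------------
 100110010010  (end carry out of the top bit = 1)
Discarding the end carry: 00110010010
Decimal check:
  01101100110 = 512 + 256 + 64 + 32 + 4 + 2 = 870
  00111010100 = 256 + 128 + 64 + 16 + 4 = 468
  870 - 468 = 402, and 00110010010 = 256 + 128 + 16 + 2 = 402 ✓



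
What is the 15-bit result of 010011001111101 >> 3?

Original: 010011001111101 (decimal 9853)
Shift right by 3 positions
Drop the 3 low bits; fill with zeros on the left
Result: 000010011001111 (decimal 1231)
Equivalent: 9853 >> 3 = 9853 ÷ 2^3 = 1231



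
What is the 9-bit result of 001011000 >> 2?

Original: 001011000 (decimal 88)
Shift right by 2 positions
Drop the 2 low bits; fill with zeros on the left
Result: 000010110 (decimal 22)
Equivalent: 88 >> 2 = 88 ÷ 2^2 = 22



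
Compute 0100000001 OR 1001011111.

OR: 1 when either bit is 1
  0100000001
| 1001011111
------------
  1101011111
Decimal: 257 | 607 = 863



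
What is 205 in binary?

Using repeated division by 2:
205 ÷ 2 = 102 remainder 1
102 ÷ 2 = 51 remainder 0
51 ÷ 2 = 25 remainder 1
25 ÷ 2 = 12 remainder 1
12 ÷ 2 = 6 remainder 0
6 ÷ 2 = 3 remainder 0
3 ÷ 2 = 1 remainder 1
1 ÷ 2 = 0 remainder 1
Reading remainders bottom to top: 11001101



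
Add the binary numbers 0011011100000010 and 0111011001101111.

Add column by column from the right: bit + bit + carry-in; write the sum mod 2, carry 1 when the sum is 2 or 3.
carry:  1110110000011100
        0011011100000010
+       0111011001101111
------------------------
       01010110101110001
(the carry out of the leftmost column, 0, becomes the leading bit)
Decimal check:
  0011011100000010 = 8192 + 4096 + 1024 + 512 + 256 + 2 = 14082
  0111011001101111 = 16384 + 8192 + 4096 + 1024 + 512 + 64 + 32 + 8 + 4 + 2 + 1 = 30319
  14082 + 30319 = 44401, and 01010110101110001 = 32768 + 8192 + 2048 + 1024 + 256 + 64 + 32 + 16 + 1 = 44401 ✓



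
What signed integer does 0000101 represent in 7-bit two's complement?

Binary: 0000101
Sign bit: 0 (non-negative)
Read directly as an unsigned value:
0000101 = 4 + 1 = 5
Value: 5



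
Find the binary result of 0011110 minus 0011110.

Method 1 - Direct subtraction (column by column from the right: bit − bit − borrow-in; if negative, add 2 and borrow 1 from the next column):
borrow: 0000000
        0011110
-       0011110
---------------
        0000000

Method 2 - Add two's complement:
Two's complement of 0011110: invert → 1100001, add 1 → 1100010
  0011110
+ 1100010
---------
 10000000  (end carry out of the top bit = 1)
Discarding the end carry: 0000000
Decimal check:
  0011110 = 16 + 8 + 4 + 2 = 30
  0011110 = 16 + 8 + 4 + 2 = 30
  30 - 30 = 0, and 0000000 = 0 ✓



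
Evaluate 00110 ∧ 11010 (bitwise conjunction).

AND: 1 only when both bits are 1
  00110
& 11010
-------
  00010
Decimal: 6 & 26 = 2



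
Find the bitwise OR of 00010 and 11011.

OR: 1 when either bit is 1
  00010
| 11011
-------
  11011
Decimal: 2 | 27 = 27



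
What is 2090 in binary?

Using repeated division by 2:
2090 ÷ 2 = 1045 remainder 0
1045 ÷ 2 = 522 remainder 1
522 ÷ 2 = 261 remainder 0
261 ÷ 2 = 130 remainder 1
130 ÷ 2 = 65 remainder 0
65 ÷ 2 = 32 remainder 1
32 ÷ 2 = 16 remainder 0
16 ÷ 2 = 8 remainder 0
8 ÷ 2 = 4 remainder 0
4 ÷ 2 = 2 remainder 0
2 ÷ 2 = 1 remainder 0
1 ÷ 2 = 0 remainder 1
Reading remainders bottom to top: 100000101010



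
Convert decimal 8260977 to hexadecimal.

Using repeated division by 16 (digits 10–15 are A–F):
8260977 ÷ 16 = 516311 remainder 1
516311 ÷ 16 = 32269 remainder 7
32269 ÷ 16 = 2016 remainder 13 (D)
2016 ÷ 16 = 126 remainder 0
126 ÷ 16 = 7 remainder 14 (E)
7 ÷ 16 = 0 remainder 7
Reading remainders bottom to top: 7E0D71



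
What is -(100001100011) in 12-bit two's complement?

Original (sign bit 1, negative): 100001100011
Step 1 - Invert all bits: 011110011100
Step 2 - Add 1: 011110011101
Verification: 100001100011 + 011110011101 = 1000000000000; discarding the end carry (carry out of the top bit) leaves the 12-bit value 000000000000, as required for x + (-x)



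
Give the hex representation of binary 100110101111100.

Group into 4-bit nibbles from right:
  0100 = 4
  1101 = D
  0111 = 7
  1100 = C
Result: 4D7C



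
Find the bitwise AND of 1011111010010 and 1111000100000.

AND: 1 only when both bits are 1
  1011111010010
& 1111000100000
---------------
  1011000000000
Decimal: 6098 & 7712 = 5632



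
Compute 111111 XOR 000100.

XOR: 1 when bits differ
  111111
^ 000100
--------
  111011
Decimal: 63 ^ 4 = 59



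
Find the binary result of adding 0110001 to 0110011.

Add column by column from the right: bit + bit + carry-in; write the sum mod 2, carry 1 when the sum is 2 or 3.
carry:  1100110
        0110001
+       0110011
---------------
       01100100
(the carry out of the leftmost column, 0, becomes the leading bit)
Decimal check:
  0110001 = 32 + 16 + 1 = 49
  0110011 = 32 + 16 + 2 + 1 = 51
  49 + 51 = 100, and 01100100 = 64 + 32 + 4 = 100 ✓

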